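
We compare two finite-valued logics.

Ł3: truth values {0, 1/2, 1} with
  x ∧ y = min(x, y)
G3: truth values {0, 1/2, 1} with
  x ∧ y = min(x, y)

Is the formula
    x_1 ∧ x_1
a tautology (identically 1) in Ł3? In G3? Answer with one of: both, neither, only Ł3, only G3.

In Ł3: at x_1 = 0 the value is 0 — not a tautology.
In G3: at x_1 = 0 the value is 0 — not a tautology.

neither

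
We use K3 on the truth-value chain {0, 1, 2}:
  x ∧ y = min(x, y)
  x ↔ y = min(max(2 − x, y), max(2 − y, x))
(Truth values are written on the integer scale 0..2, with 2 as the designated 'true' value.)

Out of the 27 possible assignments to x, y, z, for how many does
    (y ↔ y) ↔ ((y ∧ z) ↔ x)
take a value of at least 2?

5

value 2: 5 assignments (counts)
value 1: 17 assignments
value 0: 5 assignments
So 5 of the 27 assignments meet the threshold.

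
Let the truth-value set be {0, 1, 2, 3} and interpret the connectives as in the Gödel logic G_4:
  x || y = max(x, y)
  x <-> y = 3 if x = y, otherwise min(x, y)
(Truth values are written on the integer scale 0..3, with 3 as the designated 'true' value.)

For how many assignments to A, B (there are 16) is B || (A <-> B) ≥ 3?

A = 0, B = 0 ↦ 3  ≥
A = 0, B = 1 ↦ 1  <
A = 0, B = 2 ↦ 2  <
A = 0, B = 3 ↦ 3  ≥
A = 1, B = 0 ↦ 0  <
A = 1, B = 1 ↦ 3  ≥
A = 1, B = 2 ↦ 2  <
A = 1, B = 3 ↦ 3  ≥
A = 2, B = 0 ↦ 0  <
A = 2, B = 1 ↦ 1  <
A = 2, B = 2 ↦ 3  ≥
A = 2, B = 3 ↦ 3  ≥
A = 3, B = 0 ↦ 0  <
A = 3, B = 1 ↦ 1  <
A = 3, B = 2 ↦ 2  <
A = 3, B = 3 ↦ 3  ≥
So 7 of the 16 assignments meet the threshold.

7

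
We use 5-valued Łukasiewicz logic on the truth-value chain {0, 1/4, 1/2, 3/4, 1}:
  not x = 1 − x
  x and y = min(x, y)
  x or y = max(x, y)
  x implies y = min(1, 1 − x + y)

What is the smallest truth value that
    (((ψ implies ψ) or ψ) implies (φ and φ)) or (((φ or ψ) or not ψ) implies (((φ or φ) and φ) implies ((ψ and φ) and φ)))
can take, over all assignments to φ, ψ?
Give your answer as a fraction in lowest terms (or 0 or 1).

1/2

Take φ = 1/2, ψ = 0:
ψ implies ψ = 0 implies 0 = 1
(ψ implies ψ) or ψ = 1 or 0 = 1
φ and φ = 1/2 and 1/2 = 1/2
((ψ implies ψ) or ψ) implies (φ and φ) = 1 implies 1/2 = 1/2
φ or ψ = 1/2 or 0 = 1/2
not ψ = not 0 = 1
(φ or ψ) or not ψ = 1/2 or 1 = 1
φ or φ = 1/2 or 1/2 = 1/2
(φ or φ) and φ = 1/2 and 1/2 = 1/2
ψ and φ = 0 and 1/2 = 0
(ψ and φ) and φ = 0 and 1/2 = 0
((φ or φ) and φ) implies ((ψ and φ) and φ) = 1/2 implies 0 = 1/2
((φ or ψ) or not ψ) implies (((φ or φ) and φ) implies ((ψ and φ) and φ)) = 1 implies 1/2 = 1/2
(((ψ implies ψ) or ψ) implies (φ and φ)) or (((φ or ψ) or not ψ) implies (((φ or φ) and φ) implies ((ψ and φ) and φ))) = 1/2 or 1/2 = 1/2
No assignment yields a value below 1/2, so this is the minimum.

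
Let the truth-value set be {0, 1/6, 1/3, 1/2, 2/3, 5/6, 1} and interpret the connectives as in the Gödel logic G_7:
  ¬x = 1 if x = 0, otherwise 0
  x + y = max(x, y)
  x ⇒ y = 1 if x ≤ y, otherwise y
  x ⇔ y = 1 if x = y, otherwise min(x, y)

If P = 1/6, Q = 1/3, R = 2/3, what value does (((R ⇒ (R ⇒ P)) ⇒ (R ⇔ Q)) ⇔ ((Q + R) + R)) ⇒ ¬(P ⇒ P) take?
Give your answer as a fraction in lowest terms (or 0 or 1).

R ⇒ P = 2/3 ⇒ 1/6 = 1/6
R ⇒ (R ⇒ P) = 2/3 ⇒ 1/6 = 1/6
R ⇔ Q = 2/3 ⇔ 1/3 = 1/3
(R ⇒ (R ⇒ P)) ⇒ (R ⇔ Q) = 1/6 ⇒ 1/3 = 1
Q + R = 1/3 + 2/3 = 2/3
(Q + R) + R = 2/3 + 2/3 = 2/3
((R ⇒ (R ⇒ P)) ⇒ (R ⇔ Q)) ⇔ ((Q + R) + R) = 1 ⇔ 2/3 = 2/3
P ⇒ P = 1/6 ⇒ 1/6 = 1
¬(P ⇒ P) = ¬1 = 0
(((R ⇒ (R ⇒ P)) ⇒ (R ⇔ Q)) ⇔ ((Q + R) + R)) ⇒ ¬(P ⇒ P) = 2/3 ⇒ 0 = 0

0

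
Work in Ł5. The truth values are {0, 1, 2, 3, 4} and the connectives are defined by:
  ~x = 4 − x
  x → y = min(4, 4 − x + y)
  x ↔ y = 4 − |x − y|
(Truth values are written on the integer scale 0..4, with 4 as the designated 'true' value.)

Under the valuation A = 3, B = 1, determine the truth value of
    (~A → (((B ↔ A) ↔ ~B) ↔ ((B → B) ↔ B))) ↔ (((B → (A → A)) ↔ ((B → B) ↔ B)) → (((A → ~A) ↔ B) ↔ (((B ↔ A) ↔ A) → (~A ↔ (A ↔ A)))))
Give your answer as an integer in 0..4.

4

~A = ~3 = 1
B ↔ A = 1 ↔ 3 = 2
~B = ~1 = 3
(B ↔ A) ↔ ~B = 2 ↔ 3 = 3
B → B = 1 → 1 = 4
(B → B) ↔ B = 4 ↔ 1 = 1
((B ↔ A) ↔ ~B) ↔ ((B → B) ↔ B) = 3 ↔ 1 = 2
~A → (((B ↔ A) ↔ ~B) ↔ ((B → B) ↔ B)) = 1 → 2 = 4
A → A = 3 → 3 = 4
B → (A → A) = 1 → 4 = 4
B → B = 1 → 1 = 4
(B → B) ↔ B = 4 ↔ 1 = 1
(B → (A → A)) ↔ ((B → B) ↔ B) = 4 ↔ 1 = 1
~A = ~3 = 1
A → ~A = 3 → 1 = 2
(A → ~A) ↔ B = 2 ↔ 1 = 3
B ↔ A = 1 ↔ 3 = 2
(B ↔ A) ↔ A = 2 ↔ 3 = 3
~A = ~3 = 1
A ↔ A = 3 ↔ 3 = 4
~A ↔ (A ↔ A) = 1 ↔ 4 = 1
((B ↔ A) ↔ A) → (~A ↔ (A ↔ A)) = 3 → 1 = 2
((A → ~A) ↔ B) ↔ (((B ↔ A) ↔ A) → (~A ↔ (A ↔ A))) = 3 ↔ 2 = 3
((B → (A → A)) ↔ ((B → B) ↔ B)) → (((A → ~A) ↔ B) ↔ (((B ↔ A) ↔ A) → (~A ↔ (A ↔ A)))) = 1 → 3 = 4
(~A → (((B ↔ A) ↔ ~B) ↔ ((B → B) ↔ B))) ↔ (((B → (A → A)) ↔ ((B → B) ↔ B)) → (((A → ~A) ↔ B) ↔ (((B ↔ A) ↔ A) → (~A ↔ (A ↔ A))))) = 4 ↔ 4 = 4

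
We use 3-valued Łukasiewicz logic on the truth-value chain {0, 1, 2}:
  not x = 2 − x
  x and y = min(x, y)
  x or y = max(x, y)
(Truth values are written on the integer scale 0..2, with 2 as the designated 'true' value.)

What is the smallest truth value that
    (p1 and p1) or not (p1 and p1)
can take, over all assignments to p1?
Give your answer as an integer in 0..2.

1

Take p1 = 1:
p1 and p1 = 1 and 1 = 1
p1 and p1 = 1 and 1 = 1
not (p1 and p1) = not 1 = 1
(p1 and p1) or not (p1 and p1) = 1 or 1 = 1
No assignment yields a value below 1, so this is the minimum.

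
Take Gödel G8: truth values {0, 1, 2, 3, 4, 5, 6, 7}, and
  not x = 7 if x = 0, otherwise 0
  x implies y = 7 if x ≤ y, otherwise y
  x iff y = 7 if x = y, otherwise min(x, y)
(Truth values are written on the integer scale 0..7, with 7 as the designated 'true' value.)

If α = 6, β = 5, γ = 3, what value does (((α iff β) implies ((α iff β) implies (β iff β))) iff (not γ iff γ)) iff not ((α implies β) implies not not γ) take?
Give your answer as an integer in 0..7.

7

α iff β = 6 iff 5 = 5
α iff β = 6 iff 5 = 5
β iff β = 5 iff 5 = 7
(α iff β) implies (β iff β) = 5 implies 7 = 7
(α iff β) implies ((α iff β) implies (β iff β)) = 5 implies 7 = 7
not γ = not 3 = 0
not γ iff γ = 0 iff 3 = 0
((α iff β) implies ((α iff β) implies (β iff β))) iff (not γ iff γ) = 7 iff 0 = 0
α implies β = 6 implies 5 = 5
not γ = not 3 = 0
not not γ = not 0 = 7
(α implies β) implies not not γ = 5 implies 7 = 7
not ((α implies β) implies not not γ) = not 7 = 0
(((α iff β) implies ((α iff β) implies (β iff β))) iff (not γ iff γ)) iff not ((α implies β) implies not not γ) = 0 iff 0 = 7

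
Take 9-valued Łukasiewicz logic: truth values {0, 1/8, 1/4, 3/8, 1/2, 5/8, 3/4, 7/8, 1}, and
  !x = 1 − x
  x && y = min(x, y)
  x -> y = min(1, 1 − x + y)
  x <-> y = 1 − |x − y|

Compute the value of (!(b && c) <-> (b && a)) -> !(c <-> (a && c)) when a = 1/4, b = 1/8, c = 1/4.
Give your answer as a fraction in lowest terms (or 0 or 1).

3/4

b && c = 1/8 && 1/4 = 1/8
!(b && c) = !1/8 = 7/8
b && a = 1/8 && 1/4 = 1/8
!(b && c) <-> (b && a) = 7/8 <-> 1/8 = 1/4
a && c = 1/4 && 1/4 = 1/4
c <-> (a && c) = 1/4 <-> 1/4 = 1
!(c <-> (a && c)) = !1 = 0
(!(b && c) <-> (b && a)) -> !(c <-> (a && c)) = 1/4 -> 0 = 3/4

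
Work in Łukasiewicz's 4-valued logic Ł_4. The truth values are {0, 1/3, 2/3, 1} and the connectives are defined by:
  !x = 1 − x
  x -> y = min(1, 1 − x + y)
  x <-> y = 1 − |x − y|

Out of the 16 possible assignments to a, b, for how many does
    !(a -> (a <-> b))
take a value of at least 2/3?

2

a = 0, b = 0 ↦ 0  <
a = 0, b = 1/3 ↦ 0  <
a = 0, b = 2/3 ↦ 0  <
a = 0, b = 1 ↦ 0  <
a = 1/3, b = 0 ↦ 0  <
a = 1/3, b = 1/3 ↦ 0  <
a = 1/3, b = 2/3 ↦ 0  <
a = 1/3, b = 1 ↦ 0  <
a = 2/3, b = 0 ↦ 1/3  <
a = 2/3, b = 1/3 ↦ 0  <
a = 2/3, b = 2/3 ↦ 0  <
a = 2/3, b = 1 ↦ 0  <
a = 1, b = 0 ↦ 1  ≥
a = 1, b = 1/3 ↦ 2/3  ≥
a = 1, b = 2/3 ↦ 1/3  <
a = 1, b = 1 ↦ 0  <
So 2 of the 16 assignments meet the threshold.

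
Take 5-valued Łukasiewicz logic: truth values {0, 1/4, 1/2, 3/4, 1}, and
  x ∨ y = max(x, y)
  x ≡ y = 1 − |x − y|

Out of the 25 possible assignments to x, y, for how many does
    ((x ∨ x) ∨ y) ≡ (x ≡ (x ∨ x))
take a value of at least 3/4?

value 1: 9 assignments (counts)
value 3/4: 7 assignments (counts)
value 1/2: 5 assignments
value 1/4: 3 assignments
value 0: 1 assignment
So 16 of the 25 assignments meet the threshold.

16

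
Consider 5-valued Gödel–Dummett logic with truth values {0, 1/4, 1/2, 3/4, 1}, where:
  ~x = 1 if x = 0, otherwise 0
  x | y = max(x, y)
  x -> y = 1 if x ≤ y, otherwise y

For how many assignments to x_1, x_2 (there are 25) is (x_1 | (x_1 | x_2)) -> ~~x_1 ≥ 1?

value 1: 21 assignments (counts)
value 0: 4 assignments
So 21 of the 25 assignments meet the threshold.

21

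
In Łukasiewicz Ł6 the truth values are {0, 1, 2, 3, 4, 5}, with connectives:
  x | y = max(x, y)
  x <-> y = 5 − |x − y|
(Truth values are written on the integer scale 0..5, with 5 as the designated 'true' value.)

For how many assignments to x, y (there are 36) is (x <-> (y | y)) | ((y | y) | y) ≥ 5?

value 5: 11 assignments (counts)
value 4: 12 assignments
value 3: 7 assignments
value 2: 3 assignments
value 1: 2 assignments
value 0: 1 assignment
So 11 of the 36 assignments meet the threshold.

11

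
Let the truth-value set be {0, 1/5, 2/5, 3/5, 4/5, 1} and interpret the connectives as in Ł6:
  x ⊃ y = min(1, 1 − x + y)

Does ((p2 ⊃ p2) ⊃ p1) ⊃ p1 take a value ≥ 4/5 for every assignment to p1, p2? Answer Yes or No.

At p1 = 1, p2 = 4/5, for instance:
p2 ⊃ p2 = 4/5 ⊃ 4/5 = 1
(p2 ⊃ p2) ⊃ p1 = 1 ⊃ 1 = 1
((p2 ⊃ p2) ⊃ p1) ⊃ p1 = 1 ⊃ 1 = 1
and checking the remaining 35 assignments likewise gives ≥ 4/5 in every case.

Yes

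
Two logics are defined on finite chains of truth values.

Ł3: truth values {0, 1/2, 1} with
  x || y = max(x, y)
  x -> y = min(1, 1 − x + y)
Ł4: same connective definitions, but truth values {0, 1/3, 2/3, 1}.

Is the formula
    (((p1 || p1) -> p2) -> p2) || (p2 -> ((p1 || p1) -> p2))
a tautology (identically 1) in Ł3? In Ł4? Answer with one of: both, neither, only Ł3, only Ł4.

In Ł3: every assignment gives 1 — tautology.
In Ł4: every assignment gives 1 — tautology.

both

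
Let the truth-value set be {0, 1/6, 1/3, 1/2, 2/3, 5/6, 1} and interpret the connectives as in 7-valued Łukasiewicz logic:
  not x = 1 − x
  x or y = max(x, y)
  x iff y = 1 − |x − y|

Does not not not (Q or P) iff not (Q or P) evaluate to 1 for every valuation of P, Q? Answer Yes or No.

At P = 0, Q = 1/6, for instance:
Q or P = 1/6 or 0 = 1/6
not (Q or P) = not 1/6 = 5/6
not not (Q or P) = not 5/6 = 1/6
not not not (Q or P) = not 1/6 = 5/6
not not not (Q or P) iff not (Q or P) = 5/6 iff 5/6 = 1
and checking the remaining 48 assignments likewise gives ≥ 1 in every case.

Yes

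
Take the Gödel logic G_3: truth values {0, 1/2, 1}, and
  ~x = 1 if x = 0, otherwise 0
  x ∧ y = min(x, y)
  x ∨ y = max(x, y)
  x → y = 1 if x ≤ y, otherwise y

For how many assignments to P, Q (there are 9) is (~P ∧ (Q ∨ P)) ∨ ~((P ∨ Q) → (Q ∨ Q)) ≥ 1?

3

P = 0, Q = 0 ↦ 0  <
P = 0, Q = 1/2 ↦ 1/2  <
P = 0, Q = 1 ↦ 1  ≥
P = 1/2, Q = 0 ↦ 1  ≥
P = 1/2, Q = 1/2 ↦ 0  <
P = 1/2, Q = 1 ↦ 0  <
P = 1, Q = 0 ↦ 1  ≥
P = 1, Q = 1/2 ↦ 0  <
P = 1, Q = 1 ↦ 0  <
So 3 of the 9 assignments meet the threshold.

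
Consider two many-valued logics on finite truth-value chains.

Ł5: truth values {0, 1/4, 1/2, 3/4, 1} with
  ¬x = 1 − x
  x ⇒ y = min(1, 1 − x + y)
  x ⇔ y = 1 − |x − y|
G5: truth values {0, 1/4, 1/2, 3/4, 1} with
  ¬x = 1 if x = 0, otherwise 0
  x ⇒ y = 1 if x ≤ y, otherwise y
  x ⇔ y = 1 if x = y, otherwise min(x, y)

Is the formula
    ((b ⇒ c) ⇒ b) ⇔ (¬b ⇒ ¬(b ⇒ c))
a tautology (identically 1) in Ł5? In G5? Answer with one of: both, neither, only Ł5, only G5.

only Ł5

In Ł5: every assignment gives 1 — tautology.
In G5: at b = 1/4, c = 1/4 the value is 1/4 — not a tautology.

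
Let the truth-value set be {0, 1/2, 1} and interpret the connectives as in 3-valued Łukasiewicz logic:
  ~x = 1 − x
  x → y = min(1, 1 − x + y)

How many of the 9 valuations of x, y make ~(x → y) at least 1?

x = 0, y = 0 ↦ 0  <
x = 0, y = 1/2 ↦ 0  <
x = 0, y = 1 ↦ 0  <
x = 1/2, y = 0 ↦ 1/2  <
x = 1/2, y = 1/2 ↦ 0  <
x = 1/2, y = 1 ↦ 0  <
x = 1, y = 0 ↦ 1  ≥
x = 1, y = 1/2 ↦ 1/2  <
x = 1, y = 1 ↦ 0  <
So 1 of the 9 assignments meets the threshold.

1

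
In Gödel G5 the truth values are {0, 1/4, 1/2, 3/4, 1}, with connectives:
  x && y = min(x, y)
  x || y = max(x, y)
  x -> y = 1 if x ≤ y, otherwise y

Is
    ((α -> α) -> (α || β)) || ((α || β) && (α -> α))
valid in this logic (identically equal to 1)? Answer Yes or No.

Counterexample: take α = 0, β = 0.
α -> α = 0 -> 0 = 1
α || β = 0 || 0 = 0
(α -> α) -> (α || β) = 1 -> 0 = 0
α || β = 0 || 0 = 0
α -> α = 0 -> 0 = 1
(α || β) && (α -> α) = 0 && 1 = 0
((α -> α) -> (α || β)) || ((α || β) && (α -> α)) = 0 || 0 = 0
This gives 0 ≠ 1.

No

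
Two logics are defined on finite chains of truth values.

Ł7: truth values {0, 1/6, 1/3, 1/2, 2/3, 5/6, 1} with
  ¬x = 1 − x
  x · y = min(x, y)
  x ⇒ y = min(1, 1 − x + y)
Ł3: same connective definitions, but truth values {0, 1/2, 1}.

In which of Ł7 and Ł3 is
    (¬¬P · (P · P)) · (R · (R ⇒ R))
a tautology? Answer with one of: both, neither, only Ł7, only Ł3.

In Ł7: at P = 0, R = 0 the value is 0 — not a tautology.
In Ł3: at P = 0, R = 0 the value is 0 — not a tautology.

neither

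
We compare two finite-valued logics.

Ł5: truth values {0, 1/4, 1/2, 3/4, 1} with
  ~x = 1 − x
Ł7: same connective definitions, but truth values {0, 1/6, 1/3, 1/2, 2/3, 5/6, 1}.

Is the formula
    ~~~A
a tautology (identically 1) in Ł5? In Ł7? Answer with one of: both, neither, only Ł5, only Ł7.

In Ł5: at A = 1/4 the value is 3/4 — not a tautology.
In Ł7: at A = 1/6 the value is 5/6 — not a tautology.

neither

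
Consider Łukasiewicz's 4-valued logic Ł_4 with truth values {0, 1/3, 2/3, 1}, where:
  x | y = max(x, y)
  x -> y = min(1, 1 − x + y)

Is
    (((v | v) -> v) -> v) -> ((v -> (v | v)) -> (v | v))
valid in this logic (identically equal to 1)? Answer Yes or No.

v = 0 ↦ 1
v = 1/3 ↦ 1
v = 2/3 ↦ 1
v = 1 ↦ 1
Every assignment gives a value ≥ 1.

Yes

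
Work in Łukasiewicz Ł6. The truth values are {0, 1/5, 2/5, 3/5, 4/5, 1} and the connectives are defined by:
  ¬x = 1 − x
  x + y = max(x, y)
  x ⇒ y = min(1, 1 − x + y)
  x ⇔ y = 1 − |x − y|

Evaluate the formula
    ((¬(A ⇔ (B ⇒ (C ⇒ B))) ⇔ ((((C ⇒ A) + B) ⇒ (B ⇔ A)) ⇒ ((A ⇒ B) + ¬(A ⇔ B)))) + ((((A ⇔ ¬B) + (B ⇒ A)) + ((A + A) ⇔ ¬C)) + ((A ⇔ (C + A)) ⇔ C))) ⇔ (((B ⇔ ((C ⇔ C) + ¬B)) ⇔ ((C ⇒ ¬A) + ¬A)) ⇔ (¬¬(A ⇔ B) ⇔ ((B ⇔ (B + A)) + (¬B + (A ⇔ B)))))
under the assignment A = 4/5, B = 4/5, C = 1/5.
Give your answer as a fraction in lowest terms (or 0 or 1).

C ⇒ B = 1/5 ⇒ 4/5 = 1
B ⇒ (C ⇒ B) = 4/5 ⇒ 1 = 1
A ⇔ (B ⇒ (C ⇒ B)) = 4/5 ⇔ 1 = 4/5
¬(A ⇔ (B ⇒ (C ⇒ B))) = ¬4/5 = 1/5
C ⇒ A = 1/5 ⇒ 4/5 = 1
(C ⇒ A) + B = 1 + 4/5 = 1
B ⇔ A = 4/5 ⇔ 4/5 = 1
((C ⇒ A) + B) ⇒ (B ⇔ A) = 1 ⇒ 1 = 1
A ⇒ B = 4/5 ⇒ 4/5 = 1
A ⇔ B = 4/5 ⇔ 4/5 = 1
¬(A ⇔ B) = ¬1 = 0
(A ⇒ B) + ¬(A ⇔ B) = 1 + 0 = 1
(((C ⇒ A) + B) ⇒ (B ⇔ A)) ⇒ ((A ⇒ B) + ¬(A ⇔ B)) = 1 ⇒ 1 = 1
¬(A ⇔ (B ⇒ (C ⇒ B))) ⇔ ((((C ⇒ A) + B) ⇒ (B ⇔ A)) ⇒ ((A ⇒ B) + ¬(A ⇔ B))) = 1/5 ⇔ 1 = 1/5
¬B = ¬4/5 = 1/5
A ⇔ ¬B = 4/5 ⇔ 1/5 = 2/5
B ⇒ A = 4/5 ⇒ 4/5 = 1
(A ⇔ ¬B) + (B ⇒ A) = 2/5 + 1 = 1
A + A = 4/5 + 4/5 = 4/5
¬C = ¬1/5 = 4/5
(A + A) ⇔ ¬C = 4/5 ⇔ 4/5 = 1
((A ⇔ ¬B) + (B ⇒ A)) + ((A + A) ⇔ ¬C) = 1 + 1 = 1
C + A = 1/5 + 4/5 = 4/5
A ⇔ (C + A) = 4/5 ⇔ 4/5 = 1
(A ⇔ (C + A)) ⇔ C = 1 ⇔ 1/5 = 1/5
(((A ⇔ ¬B) + (B ⇒ A)) + ((A + A) ⇔ ¬C)) + ((A ⇔ (C + A)) ⇔ C) = 1 + 1/5 = 1
(¬(A ⇔ (B ⇒ (C ⇒ B))) ⇔ ((((C ⇒ A) + B) ⇒ (B ⇔ A)) ⇒ ((A ⇒ B) + ¬(A ⇔ B)))) + ((((A ⇔ ¬B) + (B ⇒ A)) + ((A + A) ⇔ ¬C)) + ((A ⇔ (C + A)) ⇔ C)) = 1/5 + 1 = 1
C ⇔ C = 1/5 ⇔ 1/5 = 1
¬B = ¬4/5 = 1/5
(C ⇔ C) + ¬B = 1 + 1/5 = 1
B ⇔ ((C ⇔ C) + ¬B) = 4/5 ⇔ 1 = 4/5
¬A = ¬4/5 = 1/5
C ⇒ ¬A = 1/5 ⇒ 1/5 = 1
¬A = ¬4/5 = 1/5
(C ⇒ ¬A) + ¬A = 1 + 1/5 = 1
(B ⇔ ((C ⇔ C) + ¬B)) ⇔ ((C ⇒ ¬A) + ¬A) = 4/5 ⇔ 1 = 4/5
A ⇔ B = 4/5 ⇔ 4/5 = 1
¬(A ⇔ B) = ¬1 = 0
¬¬(A ⇔ B) = ¬0 = 1
B + A = 4/5 + 4/5 = 4/5
B ⇔ (B + A) = 4/5 ⇔ 4/5 = 1
¬B = ¬4/5 = 1/5
A ⇔ B = 4/5 ⇔ 4/5 = 1
¬B + (A ⇔ B) = 1/5 + 1 = 1
(B ⇔ (B + A)) + (¬B + (A ⇔ B)) = 1 + 1 = 1
¬¬(A ⇔ B) ⇔ ((B ⇔ (B + A)) + (¬B + (A ⇔ B))) = 1 ⇔ 1 = 1
((B ⇔ ((C ⇔ C) + ¬B)) ⇔ ((C ⇒ ¬A) + ¬A)) ⇔ (¬¬(A ⇔ B) ⇔ ((B ⇔ (B + A)) + (¬B + (A ⇔ B)))) = 4/5 ⇔ 1 = 4/5
((¬(A ⇔ (B ⇒ (C ⇒ B))) ⇔ ((((C ⇒ A) + B) ⇒ (B ⇔ A)) ⇒ ((A ⇒ B) + ¬(A ⇔ B)))) + ((((A ⇔ ¬B) + (B ⇒ A)) + ((A + A) ⇔ ¬C)) + ((A ⇔ (C + A)) ⇔ C))) ⇔ (((B ⇔ ((C ⇔ C) + ¬B)) ⇔ ((C ⇒ ¬A) + ¬A)) ⇔ (¬¬(A ⇔ B) ⇔ ((B ⇔ (B + A)) + (¬B + (A ⇔ B))))) = 1 ⇔ 4/5 = 4/5

4/5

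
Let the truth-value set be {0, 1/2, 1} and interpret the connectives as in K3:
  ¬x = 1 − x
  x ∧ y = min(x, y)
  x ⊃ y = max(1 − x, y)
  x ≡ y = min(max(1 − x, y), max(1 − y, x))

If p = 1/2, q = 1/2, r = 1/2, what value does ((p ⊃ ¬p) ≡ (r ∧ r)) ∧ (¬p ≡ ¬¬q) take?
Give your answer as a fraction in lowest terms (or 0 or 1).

¬p = ¬1/2 = 1/2
p ⊃ ¬p = 1/2 ⊃ 1/2 = 1/2
r ∧ r = 1/2 ∧ 1/2 = 1/2
(p ⊃ ¬p) ≡ (r ∧ r) = 1/2 ≡ 1/2 = 1/2
¬p = ¬1/2 = 1/2
¬q = ¬1/2 = 1/2
¬¬q = ¬1/2 = 1/2
¬p ≡ ¬¬q = 1/2 ≡ 1/2 = 1/2
((p ⊃ ¬p) ≡ (r ∧ r)) ∧ (¬p ≡ ¬¬q) = 1/2 ∧ 1/2 = 1/2

1/2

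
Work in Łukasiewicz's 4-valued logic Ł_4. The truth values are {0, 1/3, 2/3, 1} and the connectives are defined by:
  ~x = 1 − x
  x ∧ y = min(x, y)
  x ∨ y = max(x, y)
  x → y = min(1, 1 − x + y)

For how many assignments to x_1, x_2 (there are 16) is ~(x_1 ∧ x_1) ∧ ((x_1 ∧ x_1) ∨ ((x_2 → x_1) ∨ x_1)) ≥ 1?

x_1 = 0, x_2 = 0 ↦ 1  ≥
x_1 = 0, x_2 = 1/3 ↦ 2/3  <
x_1 = 0, x_2 = 2/3 ↦ 1/3  <
x_1 = 0, x_2 = 1 ↦ 0  <
x_1 = 1/3, x_2 = 0 ↦ 2/3  <
x_1 = 1/3, x_2 = 1/3 ↦ 2/3  <
x_1 = 1/3, x_2 = 2/3 ↦ 2/3  <
x_1 = 1/3, x_2 = 1 ↦ 1/3  <
x_1 = 2/3, x_2 = 0 ↦ 1/3  <
x_1 = 2/3, x_2 = 1/3 ↦ 1/3  <
x_1 = 2/3, x_2 = 2/3 ↦ 1/3  <
x_1 = 2/3, x_2 = 1 ↦ 1/3  <
x_1 = 1, x_2 = 0 ↦ 0  <
x_1 = 1, x_2 = 1/3 ↦ 0  <
x_1 = 1, x_2 = 2/3 ↦ 0  <
x_1 = 1, x_2 = 1 ↦ 0  <
So 1 of the 16 assignments meets the threshold.

1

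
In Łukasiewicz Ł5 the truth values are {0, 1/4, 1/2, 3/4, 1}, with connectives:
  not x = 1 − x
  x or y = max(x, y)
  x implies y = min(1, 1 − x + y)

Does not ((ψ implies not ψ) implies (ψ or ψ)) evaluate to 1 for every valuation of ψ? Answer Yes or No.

Counterexample: take ψ = 1/4.
not ψ = not 1/4 = 3/4
ψ implies not ψ = 1/4 implies 3/4 = 1
ψ or ψ = 1/4 or 1/4 = 1/4
(ψ implies not ψ) implies (ψ or ψ) = 1 implies 1/4 = 1/4
not ((ψ implies not ψ) implies (ψ or ψ)) = not 1/4 = 3/4
This gives 3/4 ≠ 1.

No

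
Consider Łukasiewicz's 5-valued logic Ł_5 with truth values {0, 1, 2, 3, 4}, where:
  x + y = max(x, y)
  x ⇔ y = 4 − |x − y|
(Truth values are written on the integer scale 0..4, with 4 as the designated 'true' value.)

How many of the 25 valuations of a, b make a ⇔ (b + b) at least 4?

5

value 4: 5 assignments (counts)
value 3: 8 assignments
value 2: 6 assignments
value 1: 4 assignments
value 0: 2 assignments
So 5 of the 25 assignments meet the threshold.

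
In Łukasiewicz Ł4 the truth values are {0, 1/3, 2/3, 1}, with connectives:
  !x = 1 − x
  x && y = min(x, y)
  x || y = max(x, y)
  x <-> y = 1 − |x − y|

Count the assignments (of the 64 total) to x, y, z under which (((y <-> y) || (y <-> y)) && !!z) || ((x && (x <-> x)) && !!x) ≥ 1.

value 1: 28 assignments (counts)
value 2/3: 20 assignments
value 1/3: 12 assignments
value 0: 4 assignments
So 28 of the 64 assignments meet the threshold.

28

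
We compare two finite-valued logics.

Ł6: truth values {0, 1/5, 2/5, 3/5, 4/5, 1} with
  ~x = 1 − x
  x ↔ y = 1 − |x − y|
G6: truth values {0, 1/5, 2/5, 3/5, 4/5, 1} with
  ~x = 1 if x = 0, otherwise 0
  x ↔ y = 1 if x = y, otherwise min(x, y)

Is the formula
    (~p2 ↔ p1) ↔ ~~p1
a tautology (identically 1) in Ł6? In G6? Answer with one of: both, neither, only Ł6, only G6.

In Ł6: at p1 = 0, p2 = 1/5 the value is 4/5 — not a tautology.
In G6: at p1 = 0, p2 = 1/5 the value is 0 — not a tautology.

neither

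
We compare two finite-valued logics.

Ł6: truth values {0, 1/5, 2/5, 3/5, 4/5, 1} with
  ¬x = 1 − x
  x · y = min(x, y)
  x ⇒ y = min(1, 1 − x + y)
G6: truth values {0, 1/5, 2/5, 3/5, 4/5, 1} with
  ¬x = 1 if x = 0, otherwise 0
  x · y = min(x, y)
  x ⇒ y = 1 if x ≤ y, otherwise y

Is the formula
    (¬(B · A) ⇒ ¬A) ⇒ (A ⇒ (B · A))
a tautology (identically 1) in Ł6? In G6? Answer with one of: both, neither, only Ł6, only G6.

only Ł6

In Ł6: every assignment gives 1 — tautology.
In G6: at A = 2/5, B = 1/5 the value is 1/5 — not a tautology.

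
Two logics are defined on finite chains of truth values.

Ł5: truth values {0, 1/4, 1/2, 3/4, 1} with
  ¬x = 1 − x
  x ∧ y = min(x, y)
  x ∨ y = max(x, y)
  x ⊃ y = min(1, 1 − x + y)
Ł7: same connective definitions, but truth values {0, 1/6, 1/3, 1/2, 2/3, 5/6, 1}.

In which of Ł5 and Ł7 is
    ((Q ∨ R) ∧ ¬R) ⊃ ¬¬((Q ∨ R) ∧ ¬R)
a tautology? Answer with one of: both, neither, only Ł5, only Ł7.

In Ł5: every assignment gives 1 — tautology.
In Ł7: every assignment gives 1 — tautology.

both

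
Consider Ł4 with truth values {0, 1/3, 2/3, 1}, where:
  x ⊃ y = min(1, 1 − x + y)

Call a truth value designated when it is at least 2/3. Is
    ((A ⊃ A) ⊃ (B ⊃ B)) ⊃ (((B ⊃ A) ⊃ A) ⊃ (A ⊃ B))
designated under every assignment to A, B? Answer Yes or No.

Counterexample: take A = 1, B = 0.
A ⊃ A = 1 ⊃ 1 = 1
B ⊃ B = 0 ⊃ 0 = 1
(A ⊃ A) ⊃ (B ⊃ B) = 1 ⊃ 1 = 1
B ⊃ A = 0 ⊃ 1 = 1
(B ⊃ A) ⊃ A = 1 ⊃ 1 = 1
A ⊃ B = 1 ⊃ 0 = 0
((B ⊃ A) ⊃ A) ⊃ (A ⊃ B) = 1 ⊃ 0 = 0
((A ⊃ A) ⊃ (B ⊃ B)) ⊃ (((B ⊃ A) ⊃ A) ⊃ (A ⊃ B)) = 1 ⊃ 0 = 0
This gives 0, which is below 2/3.

No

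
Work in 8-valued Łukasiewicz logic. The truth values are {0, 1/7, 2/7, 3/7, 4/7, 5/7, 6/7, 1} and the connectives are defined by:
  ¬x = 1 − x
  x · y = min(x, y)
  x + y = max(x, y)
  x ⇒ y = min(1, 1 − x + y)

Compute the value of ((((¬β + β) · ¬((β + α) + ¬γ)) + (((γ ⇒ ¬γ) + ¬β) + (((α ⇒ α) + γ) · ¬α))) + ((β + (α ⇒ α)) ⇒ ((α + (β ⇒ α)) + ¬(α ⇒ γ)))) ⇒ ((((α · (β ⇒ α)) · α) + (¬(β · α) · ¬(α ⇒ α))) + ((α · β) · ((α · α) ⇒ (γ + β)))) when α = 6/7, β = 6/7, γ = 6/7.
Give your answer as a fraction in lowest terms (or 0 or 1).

6/7

¬β = ¬6/7 = 1/7
¬β + β = 1/7 + 6/7 = 6/7
β + α = 6/7 + 6/7 = 6/7
¬γ = ¬6/7 = 1/7
(β + α) + ¬γ = 6/7 + 1/7 = 6/7
¬((β + α) + ¬γ) = ¬6/7 = 1/7
(¬β + β) · ¬((β + α) + ¬γ) = 6/7 · 1/7 = 1/7
¬γ = ¬6/7 = 1/7
γ ⇒ ¬γ = 6/7 ⇒ 1/7 = 2/7
¬β = ¬6/7 = 1/7
(γ ⇒ ¬γ) + ¬β = 2/7 + 1/7 = 2/7
α ⇒ α = 6/7 ⇒ 6/7 = 1
(α ⇒ α) + γ = 1 + 6/7 = 1
¬α = ¬6/7 = 1/7
((α ⇒ α) + γ) · ¬α = 1 · 1/7 = 1/7
((γ ⇒ ¬γ) + ¬β) + (((α ⇒ α) + γ) · ¬α) = 2/7 + 1/7 = 2/7
((¬β + β) · ¬((β + α) + ¬γ)) + (((γ ⇒ ¬γ) + ¬β) + (((α ⇒ α) + γ) · ¬α)) = 1/7 + 2/7 = 2/7
α ⇒ α = 6/7 ⇒ 6/7 = 1
β + (α ⇒ α) = 6/7 + 1 = 1
β ⇒ α = 6/7 ⇒ 6/7 = 1
α + (β ⇒ α) = 6/7 + 1 = 1
α ⇒ γ = 6/7 ⇒ 6/7 = 1
¬(α ⇒ γ) = ¬1 = 0
(α + (β ⇒ α)) + ¬(α ⇒ γ) = 1 + 0 = 1
(β + (α ⇒ α)) ⇒ ((α + (β ⇒ α)) + ¬(α ⇒ γ)) = 1 ⇒ 1 = 1
(((¬β + β) · ¬((β + α) + ¬γ)) + (((γ ⇒ ¬γ) + ¬β) + (((α ⇒ α) + γ) · ¬α))) + ((β + (α ⇒ α)) ⇒ ((α + (β ⇒ α)) + ¬(α ⇒ γ))) = 2/7 + 1 = 1
β ⇒ α = 6/7 ⇒ 6/7 = 1
α · (β ⇒ α) = 6/7 · 1 = 6/7
(α · (β ⇒ α)) · α = 6/7 · 6/7 = 6/7
β · α = 6/7 · 6/7 = 6/7
¬(β · α) = ¬6/7 = 1/7
α ⇒ α = 6/7 ⇒ 6/7 = 1
¬(α ⇒ α) = ¬1 = 0
¬(β · α) · ¬(α ⇒ α) = 1/7 · 0 = 0
((α · (β ⇒ α)) · α) + (¬(β · α) · ¬(α ⇒ α)) = 6/7 + 0 = 6/7
α · β = 6/7 · 6/7 = 6/7
α · α = 6/7 · 6/7 = 6/7
γ + β = 6/7 + 6/7 = 6/7
(α · α) ⇒ (γ + β) = 6/7 ⇒ 6/7 = 1
(α · β) · ((α · α) ⇒ (γ + β)) = 6/7 · 1 = 6/7
(((α · (β ⇒ α)) · α) + (¬(β · α) · ¬(α ⇒ α))) + ((α · β) · ((α · α) ⇒ (γ + β))) = 6/7 + 6/7 = 6/7
((((¬β + β) · ¬((β + α) + ¬γ)) + (((γ ⇒ ¬γ) + ¬β) + (((α ⇒ α) + γ) · ¬α))) + ((β + (α ⇒ α)) ⇒ ((α + (β ⇒ α)) + ¬(α ⇒ γ)))) ⇒ ((((α · (β ⇒ α)) · α) + (¬(β · α) · ¬(α ⇒ α))) + ((α · β) · ((α · α) ⇒ (γ + β)))) = 1 ⇒ 6/7 = 6/7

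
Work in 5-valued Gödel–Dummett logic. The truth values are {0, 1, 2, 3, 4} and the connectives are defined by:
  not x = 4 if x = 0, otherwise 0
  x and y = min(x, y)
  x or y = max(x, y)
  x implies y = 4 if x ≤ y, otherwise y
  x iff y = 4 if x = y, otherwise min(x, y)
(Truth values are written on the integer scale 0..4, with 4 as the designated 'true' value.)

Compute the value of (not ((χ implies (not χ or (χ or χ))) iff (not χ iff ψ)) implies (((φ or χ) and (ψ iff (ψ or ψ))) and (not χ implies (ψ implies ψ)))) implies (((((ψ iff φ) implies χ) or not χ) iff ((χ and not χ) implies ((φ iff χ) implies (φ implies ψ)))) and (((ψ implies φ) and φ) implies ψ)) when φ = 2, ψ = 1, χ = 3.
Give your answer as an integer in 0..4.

1

not χ = not 3 = 0
χ or χ = 3 or 3 = 3
not χ or (χ or χ) = 0 or 3 = 3
χ implies (not χ or (χ or χ)) = 3 implies 3 = 4
not χ = not 3 = 0
not χ iff ψ = 0 iff 1 = 0
(χ implies (not χ or (χ or χ))) iff (not χ iff ψ) = 4 iff 0 = 0
not ((χ implies (not χ or (χ or χ))) iff (not χ iff ψ)) = not 0 = 4
φ or χ = 2 or 3 = 3
ψ or ψ = 1 or 1 = 1
ψ iff (ψ or ψ) = 1 iff 1 = 4
(φ or χ) and (ψ iff (ψ or ψ)) = 3 and 4 = 3
not χ = not 3 = 0
ψ implies ψ = 1 implies 1 = 4
not χ implies (ψ implies ψ) = 0 implies 4 = 4
((φ or χ) and (ψ iff (ψ or ψ))) and (not χ implies (ψ implies ψ)) = 3 and 4 = 3
not ((χ implies (not χ or (χ or χ))) iff (not χ iff ψ)) implies (((φ or χ) and (ψ iff (ψ or ψ))) and (not χ implies (ψ implies ψ))) = 4 implies 3 = 3
ψ iff φ = 1 iff 2 = 1
(ψ iff φ) implies χ = 1 implies 3 = 4
not χ = not 3 = 0
((ψ iff φ) implies χ) or not χ = 4 or 0 = 4
not χ = not 3 = 0
χ and not χ = 3 and 0 = 0
φ iff χ = 2 iff 3 = 2
φ implies ψ = 2 implies 1 = 1
(φ iff χ) implies (φ implies ψ) = 2 implies 1 = 1
(χ and not χ) implies ((φ iff χ) implies (φ implies ψ)) = 0 implies 1 = 4
(((ψ iff φ) implies χ) or not χ) iff ((χ and not χ) implies ((φ iff χ) implies (φ implies ψ))) = 4 iff 4 = 4
ψ implies φ = 1 implies 2 = 4
(ψ implies φ) and φ = 4 and 2 = 2
((ψ implies φ) and φ) implies ψ = 2 implies 1 = 1
((((ψ iff φ) implies χ) or not χ) iff ((χ and not χ) implies ((φ iff χ) implies (φ implies ψ)))) and (((ψ implies φ) and φ) implies ψ) = 4 and 1 = 1
(not ((χ implies (not χ or (χ or χ))) iff (not χ iff ψ)) implies (((φ or χ) and (ψ iff (ψ or ψ))) and (not χ implies (ψ implies ψ)))) implies (((((ψ iff φ) implies χ) or not χ) iff ((χ and not χ) implies ((φ iff χ) implies (φ implies ψ)))) and (((ψ implies φ) and φ) implies ψ)) = 3 implies 1 = 1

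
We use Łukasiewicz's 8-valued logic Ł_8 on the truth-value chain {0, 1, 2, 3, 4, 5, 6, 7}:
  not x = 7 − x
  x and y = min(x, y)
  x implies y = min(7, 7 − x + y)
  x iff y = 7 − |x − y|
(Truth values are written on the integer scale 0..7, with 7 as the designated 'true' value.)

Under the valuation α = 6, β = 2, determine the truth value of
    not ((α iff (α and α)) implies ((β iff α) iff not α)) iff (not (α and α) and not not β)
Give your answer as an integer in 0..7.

6

α and α = 6 and 6 = 6
α iff (α and α) = 6 iff 6 = 7
β iff α = 2 iff 6 = 3
not α = not 6 = 1
(β iff α) iff not α = 3 iff 1 = 5
(α iff (α and α)) implies ((β iff α) iff not α) = 7 implies 5 = 5
not ((α iff (α and α)) implies ((β iff α) iff not α)) = not 5 = 2
α and α = 6 and 6 = 6
not (α and α) = not 6 = 1
not β = not 2 = 5
not not β = not 5 = 2
not (α and α) and not not β = 1 and 2 = 1
not ((α iff (α and α)) implies ((β iff α) iff not α)) iff (not (α and α) and not not β) = 2 iff 1 = 6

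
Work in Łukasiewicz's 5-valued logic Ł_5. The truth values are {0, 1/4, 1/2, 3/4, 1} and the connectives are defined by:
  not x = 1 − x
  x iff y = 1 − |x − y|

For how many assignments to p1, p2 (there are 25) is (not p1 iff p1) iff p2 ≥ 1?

value 1: 5 assignments (counts)
value 3/4: 7 assignments
value 1/2: 7 assignments
value 1/4: 3 assignments
value 0: 3 assignments
So 5 of the 25 assignments meet the threshold.

5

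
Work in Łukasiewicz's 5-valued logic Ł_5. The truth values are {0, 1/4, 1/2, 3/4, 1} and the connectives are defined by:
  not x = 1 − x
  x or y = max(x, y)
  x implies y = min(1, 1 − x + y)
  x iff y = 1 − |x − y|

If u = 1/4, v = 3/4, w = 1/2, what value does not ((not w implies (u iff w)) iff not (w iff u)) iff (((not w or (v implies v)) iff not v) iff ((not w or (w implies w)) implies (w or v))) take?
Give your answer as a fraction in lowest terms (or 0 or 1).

not w = not 1/2 = 1/2
u iff w = 1/4 iff 1/2 = 3/4
not w implies (u iff w) = 1/2 implies 3/4 = 1
w iff u = 1/2 iff 1/4 = 3/4
not (w iff u) = not 3/4 = 1/4
(not w implies (u iff w)) iff not (w iff u) = 1 iff 1/4 = 1/4
not ((not w implies (u iff w)) iff not (w iff u)) = not 1/4 = 3/4
not w = not 1/2 = 1/2
v implies v = 3/4 implies 3/4 = 1
not w or (v implies v) = 1/2 or 1 = 1
not v = not 3/4 = 1/4
(not w or (v implies v)) iff not v = 1 iff 1/4 = 1/4
not w = not 1/2 = 1/2
w implies w = 1/2 implies 1/2 = 1
not w or (w implies w) = 1/2 or 1 = 1
w or v = 1/2 or 3/4 = 3/4
(not w or (w implies w)) implies (w or v) = 1 implies 3/4 = 3/4
((not w or (v implies v)) iff not v) iff ((not w or (w implies w)) implies (w or v)) = 1/4 iff 3/4 = 1/2
not ((not w implies (u iff w)) iff not (w iff u)) iff (((not w or (v implies v)) iff not v) iff ((not w or (w implies w)) implies (w or v))) = 3/4 iff 1/2 = 3/4

3/4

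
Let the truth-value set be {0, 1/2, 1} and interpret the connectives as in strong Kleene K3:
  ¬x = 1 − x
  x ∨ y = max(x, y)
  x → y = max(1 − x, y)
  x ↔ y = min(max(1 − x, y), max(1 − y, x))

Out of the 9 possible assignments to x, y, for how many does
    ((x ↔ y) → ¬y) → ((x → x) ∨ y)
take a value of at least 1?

x = 0, y = 0 ↦ 1  ≥
x = 0, y = 1/2 ↦ 1  ≥
x = 0, y = 1 ↦ 1  ≥
x = 1/2, y = 0 ↦ 1/2  <
x = 1/2, y = 1/2 ↦ 1/2  <
x = 1/2, y = 1 ↦ 1  ≥
x = 1, y = 0 ↦ 1  ≥
x = 1, y = 1/2 ↦ 1  ≥
x = 1, y = 1 ↦ 1  ≥
So 7 of the 9 assignments meet the threshold.

7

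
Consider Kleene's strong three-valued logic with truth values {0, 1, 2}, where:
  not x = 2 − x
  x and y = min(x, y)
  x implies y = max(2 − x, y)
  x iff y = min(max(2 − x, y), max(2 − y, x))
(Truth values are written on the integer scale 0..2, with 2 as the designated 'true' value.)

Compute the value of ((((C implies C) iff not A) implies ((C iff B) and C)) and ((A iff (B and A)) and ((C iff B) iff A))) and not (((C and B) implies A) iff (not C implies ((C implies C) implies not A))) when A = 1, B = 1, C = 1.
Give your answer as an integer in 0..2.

C implies C = 1 implies 1 = 1
not A = not 1 = 1
(C implies C) iff not A = 1 iff 1 = 1
C iff B = 1 iff 1 = 1
(C iff B) and C = 1 and 1 = 1
((C implies C) iff not A) implies ((C iff B) and C) = 1 implies 1 = 1
B and A = 1 and 1 = 1
A iff (B and A) = 1 iff 1 = 1
C iff B = 1 iff 1 = 1
(C iff B) iff A = 1 iff 1 = 1
(A iff (B and A)) and ((C iff B) iff A) = 1 and 1 = 1
(((C implies C) iff not A) implies ((C iff B) and C)) and ((A iff (B and A)) and ((C iff B) iff A)) = 1 and 1 = 1
C and B = 1 and 1 = 1
(C and B) implies A = 1 implies 1 = 1
not C = not 1 = 1
C implies C = 1 implies 1 = 1
not A = not 1 = 1
(C implies C) implies not A = 1 implies 1 = 1
not C implies ((C implies C) implies not A) = 1 implies 1 = 1
((C and B) implies A) iff (not C implies ((C implies C) implies not A)) = 1 iff 1 = 1
not (((C and B) implies A) iff (not C implies ((C implies C) implies not A))) = not 1 = 1
((((C implies C) iff not A) implies ((C iff B) and C)) and ((A iff (B and A)) and ((C iff B) iff A))) and not (((C and B) implies A) iff (not C implies ((C implies C) implies not A))) = 1 and 1 = 1

1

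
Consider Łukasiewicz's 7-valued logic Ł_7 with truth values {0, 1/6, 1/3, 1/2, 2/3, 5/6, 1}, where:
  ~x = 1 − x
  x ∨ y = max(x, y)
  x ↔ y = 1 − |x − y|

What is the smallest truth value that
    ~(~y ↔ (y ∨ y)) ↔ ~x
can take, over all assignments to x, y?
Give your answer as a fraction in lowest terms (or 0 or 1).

Take x = 0, y = 1/2:
~y = ~1/2 = 1/2
y ∨ y = 1/2 ∨ 1/2 = 1/2
~y ↔ (y ∨ y) = 1/2 ↔ 1/2 = 1
~(~y ↔ (y ∨ y)) = ~1 = 0
~x = ~0 = 1
~(~y ↔ (y ∨ y)) ↔ ~x = 0 ↔ 1 = 0
No assignment yields a value below 0, so this is the minimum.

0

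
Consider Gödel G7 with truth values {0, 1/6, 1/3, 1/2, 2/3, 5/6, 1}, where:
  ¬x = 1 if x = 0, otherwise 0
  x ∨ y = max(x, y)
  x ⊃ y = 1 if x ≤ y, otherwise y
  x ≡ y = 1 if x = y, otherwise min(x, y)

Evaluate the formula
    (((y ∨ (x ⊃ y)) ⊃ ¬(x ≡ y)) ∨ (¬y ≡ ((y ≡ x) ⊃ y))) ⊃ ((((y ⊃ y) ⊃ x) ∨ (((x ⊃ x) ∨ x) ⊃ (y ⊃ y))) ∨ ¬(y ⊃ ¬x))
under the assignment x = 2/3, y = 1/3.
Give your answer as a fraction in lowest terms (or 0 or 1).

1

x ⊃ y = 2/3 ⊃ 1/3 = 1/3
y ∨ (x ⊃ y) = 1/3 ∨ 1/3 = 1/3
x ≡ y = 2/3 ≡ 1/3 = 1/3
¬(x ≡ y) = ¬1/3 = 0
(y ∨ (x ⊃ y)) ⊃ ¬(x ≡ y) = 1/3 ⊃ 0 = 0
¬y = ¬1/3 = 0
y ≡ x = 1/3 ≡ 2/3 = 1/3
(y ≡ x) ⊃ y = 1/3 ⊃ 1/3 = 1
¬y ≡ ((y ≡ x) ⊃ y) = 0 ≡ 1 = 0
((y ∨ (x ⊃ y)) ⊃ ¬(x ≡ y)) ∨ (¬y ≡ ((y ≡ x) ⊃ y)) = 0 ∨ 0 = 0
y ⊃ y = 1/3 ⊃ 1/3 = 1
(y ⊃ y) ⊃ x = 1 ⊃ 2/3 = 2/3
x ⊃ x = 2/3 ⊃ 2/3 = 1
(x ⊃ x) ∨ x = 1 ∨ 2/3 = 1
y ⊃ y = 1/3 ⊃ 1/3 = 1
((x ⊃ x) ∨ x) ⊃ (y ⊃ y) = 1 ⊃ 1 = 1
((y ⊃ y) ⊃ x) ∨ (((x ⊃ x) ∨ x) ⊃ (y ⊃ y)) = 2/3 ∨ 1 = 1
¬x = ¬2/3 = 0
y ⊃ ¬x = 1/3 ⊃ 0 = 0
¬(y ⊃ ¬x) = ¬0 = 1
(((y ⊃ y) ⊃ x) ∨ (((x ⊃ x) ∨ x) ⊃ (y ⊃ y))) ∨ ¬(y ⊃ ¬x) = 1 ∨ 1 = 1
(((y ∨ (x ⊃ y)) ⊃ ¬(x ≡ y)) ∨ (¬y ≡ ((y ≡ x) ⊃ y))) ⊃ ((((y ⊃ y) ⊃ x) ∨ (((x ⊃ x) ∨ x) ⊃ (y ⊃ y))) ∨ ¬(y ⊃ ¬x)) = 0 ⊃ 1 = 1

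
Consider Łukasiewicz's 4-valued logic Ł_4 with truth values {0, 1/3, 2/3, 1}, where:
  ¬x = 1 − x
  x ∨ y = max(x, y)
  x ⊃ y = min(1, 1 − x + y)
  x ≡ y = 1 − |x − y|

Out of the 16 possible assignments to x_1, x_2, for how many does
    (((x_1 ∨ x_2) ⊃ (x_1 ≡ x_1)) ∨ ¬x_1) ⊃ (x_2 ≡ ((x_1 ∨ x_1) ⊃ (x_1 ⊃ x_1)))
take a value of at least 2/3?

x_1 = 0, x_2 = 0 ↦ 0  <
x_1 = 0, x_2 = 1/3 ↦ 1/3  <
x_1 = 0, x_2 = 2/3 ↦ 2/3  ≥
x_1 = 0, x_2 = 1 ↦ 1  ≥
x_1 = 1/3, x_2 = 0 ↦ 0  <
x_1 = 1/3, x_2 = 1/3 ↦ 1/3  <
x_1 = 1/3, x_2 = 2/3 ↦ 2/3  ≥
x_1 = 1/3, x_2 = 1 ↦ 1  ≥
x_1 = 2/3, x_2 = 0 ↦ 0  <
x_1 = 2/3, x_2 = 1/3 ↦ 1/3  <
x_1 = 2/3, x_2 = 2/3 ↦ 2/3  ≥
x_1 = 2/3, x_2 = 1 ↦ 1  ≥
x_1 = 1, x_2 = 0 ↦ 0  <
x_1 = 1, x_2 = 1/3 ↦ 1/3  <
x_1 = 1, x_2 = 2/3 ↦ 2/3  ≥
x_1 = 1, x_2 = 1 ↦ 1  ≥
So 8 of the 16 assignments meet the threshold.

8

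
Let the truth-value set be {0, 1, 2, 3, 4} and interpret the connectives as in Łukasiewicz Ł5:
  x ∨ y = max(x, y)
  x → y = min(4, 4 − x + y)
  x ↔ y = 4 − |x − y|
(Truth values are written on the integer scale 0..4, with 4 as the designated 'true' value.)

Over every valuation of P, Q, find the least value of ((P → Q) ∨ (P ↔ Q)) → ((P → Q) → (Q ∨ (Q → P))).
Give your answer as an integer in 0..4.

2

Take P = 0, Q = 2:
P → Q = 0 → 2 = 4
P ↔ Q = 0 ↔ 2 = 2
(P → Q) ∨ (P ↔ Q) = 4 ∨ 2 = 4
P → Q = 0 → 2 = 4
Q → P = 2 → 0 = 2
Q ∨ (Q → P) = 2 ∨ 2 = 2
(P → Q) → (Q ∨ (Q → P)) = 4 → 2 = 2
((P → Q) ∨ (P ↔ Q)) → ((P → Q) → (Q ∨ (Q → P))) = 4 → 2 = 2
No assignment yields a value below 2, so this is the minimum.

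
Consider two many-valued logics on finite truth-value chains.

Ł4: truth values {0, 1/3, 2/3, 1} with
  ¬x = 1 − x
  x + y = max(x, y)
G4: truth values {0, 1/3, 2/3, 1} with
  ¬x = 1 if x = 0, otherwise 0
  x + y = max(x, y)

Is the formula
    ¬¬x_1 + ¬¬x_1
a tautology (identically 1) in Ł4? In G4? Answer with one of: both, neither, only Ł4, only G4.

In Ł4: at x_1 = 0 the value is 0 — not a tautology.
In G4: at x_1 = 0 the value is 0 — not a tautology.

neither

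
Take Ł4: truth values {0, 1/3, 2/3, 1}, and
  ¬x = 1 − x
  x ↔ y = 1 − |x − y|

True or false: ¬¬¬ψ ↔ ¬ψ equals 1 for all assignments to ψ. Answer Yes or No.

ψ = 0 ↦ 1
ψ = 1/3 ↦ 1
ψ = 2/3 ↦ 1
ψ = 1 ↦ 1
Every assignment gives a value ≥ 1.

Yes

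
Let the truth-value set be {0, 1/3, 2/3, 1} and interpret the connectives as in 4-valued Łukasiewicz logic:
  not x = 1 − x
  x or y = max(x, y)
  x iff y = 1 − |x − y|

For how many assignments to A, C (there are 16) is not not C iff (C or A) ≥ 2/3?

A = 0, C = 0 ↦ 1  ≥
A = 0, C = 1/3 ↦ 1  ≥
A = 0, C = 2/3 ↦ 1  ≥
A = 0, C = 1 ↦ 1  ≥
A = 1/3, C = 0 ↦ 2/3  ≥
A = 1/3, C = 1/3 ↦ 1  ≥
A = 1/3, C = 2/3 ↦ 1  ≥
A = 1/3, C = 1 ↦ 1  ≥
A = 2/3, C = 0 ↦ 1/3  <
A = 2/3, C = 1/3 ↦ 2/3  ≥
A = 2/3, C = 2/3 ↦ 1  ≥
A = 2/3, C = 1 ↦ 1  ≥
A = 1, C = 0 ↦ 0  <
A = 1, C = 1/3 ↦ 1/3  <
A = 1, C = 2/3 ↦ 2/3  ≥
A = 1, C = 1 ↦ 1  ≥
So 13 of the 16 assignments meet the threshold.

13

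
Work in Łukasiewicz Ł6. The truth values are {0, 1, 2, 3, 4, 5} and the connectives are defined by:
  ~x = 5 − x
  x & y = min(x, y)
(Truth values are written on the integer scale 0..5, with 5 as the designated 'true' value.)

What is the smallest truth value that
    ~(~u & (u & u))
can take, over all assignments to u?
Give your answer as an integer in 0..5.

3

Take u = 2:
~u = ~2 = 3
u & u = 2 & 2 = 2
~u & (u & u) = 3 & 2 = 2
~(~u & (u & u)) = ~2 = 3
No assignment yields a value below 3, so this is the minimum.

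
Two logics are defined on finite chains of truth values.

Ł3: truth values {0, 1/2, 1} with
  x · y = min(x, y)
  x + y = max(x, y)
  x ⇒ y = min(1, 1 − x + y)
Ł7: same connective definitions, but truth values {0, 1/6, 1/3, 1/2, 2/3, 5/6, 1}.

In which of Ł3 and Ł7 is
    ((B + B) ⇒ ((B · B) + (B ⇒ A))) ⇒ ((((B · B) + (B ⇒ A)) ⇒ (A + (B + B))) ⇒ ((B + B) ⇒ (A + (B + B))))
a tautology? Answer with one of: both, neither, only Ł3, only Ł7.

both

In Ł3: every assignment gives 1 — tautology.
In Ł7: every assignment gives 1 — tautology.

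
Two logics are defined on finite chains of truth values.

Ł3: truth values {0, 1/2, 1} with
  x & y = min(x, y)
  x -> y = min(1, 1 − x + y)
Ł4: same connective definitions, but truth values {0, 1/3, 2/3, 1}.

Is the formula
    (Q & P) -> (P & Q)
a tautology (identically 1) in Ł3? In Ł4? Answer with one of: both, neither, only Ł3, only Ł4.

In Ł3: every assignment gives 1 — tautology.
In Ł4: every assignment gives 1 — tautology.

both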